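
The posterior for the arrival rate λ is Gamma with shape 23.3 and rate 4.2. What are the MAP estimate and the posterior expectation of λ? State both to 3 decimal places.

MAP = 5.310, posterior mean = 5.548

Mode = (α−1)/β = 22.3/4.2 = 5.310.
Mean = α/β = 23.3/4.2 = 5.548.
Right-skewed posterior ⇒ mode < mean.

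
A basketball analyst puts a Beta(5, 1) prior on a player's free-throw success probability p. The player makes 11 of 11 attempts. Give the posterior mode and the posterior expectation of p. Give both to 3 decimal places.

Posterior: Beta(5+11, 1+0) = Beta(16, 1).
Since β = 1 ≤ 1 and α > 1, the Beta density is monotone increasing on [0,1]; the mode is at 1.
Mean = 16/(16+1) = 0.941.
The mean is pulled below the mode by the posterior's left skew.

MAP: 1.000. Posterior mean: 0.941.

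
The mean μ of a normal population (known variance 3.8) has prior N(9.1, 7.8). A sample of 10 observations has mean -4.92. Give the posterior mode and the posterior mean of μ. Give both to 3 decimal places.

Posterior for μ is Normal. Precision-weighted mean: (1/7.8·9.1 + 10/3.8·-4.92) / (1/7.8 + 10/3.8) = -4.269.
A Normal posterior is symmetric, so mode = mean.

μ_MAP = -4.269, E[μ|data] = -4.269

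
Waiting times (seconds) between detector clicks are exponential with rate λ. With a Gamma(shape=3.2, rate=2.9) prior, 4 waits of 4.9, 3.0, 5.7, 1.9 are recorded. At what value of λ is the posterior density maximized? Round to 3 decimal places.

0.337

Σ times = 15.5. Posterior: Gamma(shape = 3.2+4 = 7.2, rate = 2.9+15.5 = 18.4).
Mode = (α−1)/β = 6.2/18.4 = 0.337.
Mean = α/β = 7.2/18.4 = 0.391.
This is the posterior mode — the MAP estimate.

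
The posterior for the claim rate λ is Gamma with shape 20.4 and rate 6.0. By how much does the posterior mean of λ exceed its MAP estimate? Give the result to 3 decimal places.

0.167

Mode = (α−1)/β = 19.4/6.0 = 3.233.
Mean = α/β = 20.4/6.0 = 3.400.
Difference = 3.400 − 3.233 = 0.167.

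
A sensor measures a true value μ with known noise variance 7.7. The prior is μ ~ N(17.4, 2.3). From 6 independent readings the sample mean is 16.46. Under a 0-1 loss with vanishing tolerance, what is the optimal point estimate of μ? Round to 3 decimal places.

16.797

Posterior for μ is Normal. Precision-weighted mean: (1/2.3·17.4 + 6/7.7·16.46) / (1/2.3 + 6/7.7) = 16.797.
A Normal posterior is symmetric, so mode = mean.
This is the posterior mode — the MAP estimate.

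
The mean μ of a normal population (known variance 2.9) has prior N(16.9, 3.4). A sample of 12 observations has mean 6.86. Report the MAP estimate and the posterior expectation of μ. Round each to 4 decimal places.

Posterior for μ is Normal. Precision-weighted mean: (1/3.4·16.9 + 12/2.9·6.86) / (1/3.4 + 12/2.9) = 7.5263.
A Normal posterior is symmetric, so mode = mean.

MAP: 7.5263. Posterior mean: 7.5263.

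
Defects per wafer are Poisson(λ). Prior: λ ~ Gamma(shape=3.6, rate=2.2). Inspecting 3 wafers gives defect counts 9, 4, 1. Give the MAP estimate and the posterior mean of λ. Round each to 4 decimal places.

Σ counts = 14. Posterior: Gamma(shape = 3.6+14 = 17.6, rate = 2.2+3 = 5.2).
Mode = (α−1)/β = 16.6/5.2 = 3.1923.
Mean = α/β = 17.6/5.2 = 3.3846.

MAP = 3.1923, posterior mean = 3.3846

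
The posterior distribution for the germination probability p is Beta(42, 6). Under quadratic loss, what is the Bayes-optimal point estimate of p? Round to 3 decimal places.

0.875

Mode = (42−1)/(42+6−2) = 41/46 = 0.891.
Mean = 42/(42+6) = 42/48 = 0.875.
Quadratic loss ⇒ the optimal estimator is the posterior mean.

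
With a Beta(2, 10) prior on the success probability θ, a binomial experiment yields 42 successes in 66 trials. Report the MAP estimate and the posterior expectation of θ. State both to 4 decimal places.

MAP: 0.5658. Posterior mean: 0.5641.

Posterior: Beta(2+42, 10+24) = Beta(44, 34).
Mode = (44−1)/(44+34−2) = 43/76 = 0.5658.
Mean = 44/(44+34) = 44/78 = 0.5641.
The posterior is left-skewed, so the mode exceeds the mean.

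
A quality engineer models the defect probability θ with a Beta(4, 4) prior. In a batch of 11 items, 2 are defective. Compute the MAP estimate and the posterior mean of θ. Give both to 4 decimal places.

Posterior: Beta(4+2, 4+9) = Beta(6, 13).
Mode = (6−1)/(6+13−2) = 5/17 = 0.2941.
Mean = 6/(6+13) = 6/19 = 0.3158.
Right-skewed posterior ⇒ mode < mean.

MAP = 0.2941, posterior mean = 0.3158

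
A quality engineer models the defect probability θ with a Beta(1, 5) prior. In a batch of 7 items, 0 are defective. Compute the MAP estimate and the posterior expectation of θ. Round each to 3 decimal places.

θ_MAP = 0.000, E[θ|data] = 0.077

Posterior: Beta(1+0, 5+7) = Beta(1, 12).
Since α = 1 ≤ 1 and β > 1, the Beta density is monotone decreasing on [0,1]; the mode is at 0.
Mean = 1/(1+12) = 0.077.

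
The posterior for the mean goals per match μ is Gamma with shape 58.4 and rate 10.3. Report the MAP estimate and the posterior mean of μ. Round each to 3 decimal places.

Mode = (α−1)/β = 57.4/10.3 = 5.573.
Mean = α/β = 58.4/10.3 = 5.670.

μ_MAP = 5.573, E[μ|data] = 5.670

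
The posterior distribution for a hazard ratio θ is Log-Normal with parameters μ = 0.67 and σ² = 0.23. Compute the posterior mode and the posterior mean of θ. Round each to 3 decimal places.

MAP: 1.553. Posterior mean: 2.192.

Mode = exp(μ − σ²) = exp(0.44) = 1.553.
Mean = exp(μ + σ²/2) = exp(0.785) = 2.192.
Mean > mode: the posterior has a right tail.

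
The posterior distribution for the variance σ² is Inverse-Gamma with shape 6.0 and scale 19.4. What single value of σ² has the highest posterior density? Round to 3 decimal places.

2.771

Mode = β/(α+1) = 19.4/7.0 = 2.771.
Mean = β/(α−1) = 19.4/5.0 = 3.880.
This is the posterior mode — the MAP estimate.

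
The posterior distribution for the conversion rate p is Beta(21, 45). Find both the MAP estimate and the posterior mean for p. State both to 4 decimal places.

Mode = (21−1)/(21+45−2) = 20/64 = 0.3125.
Mean = 21/(21+45) = 21/66 = 0.3182.
Right-skewed posterior ⇒ mode < mean.

MAP: 0.3125. Posterior mean: 0.3182.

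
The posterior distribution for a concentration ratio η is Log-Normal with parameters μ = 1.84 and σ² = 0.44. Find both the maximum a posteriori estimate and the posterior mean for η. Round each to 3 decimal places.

η_MAP = 4.055, E[η|data] = 7.846

Mode = exp(μ − σ²) = exp(1.40) = 4.055.
Mean = exp(μ + σ²/2) = exp(2.060) = 7.846.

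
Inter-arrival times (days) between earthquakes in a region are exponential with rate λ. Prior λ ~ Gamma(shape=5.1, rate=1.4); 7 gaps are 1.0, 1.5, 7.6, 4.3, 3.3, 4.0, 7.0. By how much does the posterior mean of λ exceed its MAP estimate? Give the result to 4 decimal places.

0.0332

Σ times = 28.7. Posterior: Gamma(shape = 5.1+7 = 12.1, rate = 1.4+28.7 = 30.1).
Mode = (α−1)/β = 11.1/30.1 = 0.3688.
Mean = α/β = 12.1/30.1 = 0.4020.
Difference = 0.4020 − 0.3688 = 0.0332.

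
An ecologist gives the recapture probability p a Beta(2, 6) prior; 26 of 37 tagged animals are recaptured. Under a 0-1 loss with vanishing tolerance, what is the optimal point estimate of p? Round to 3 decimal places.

0.628

Posterior: Beta(2+26, 6+11) = Beta(28, 17).
Mode = (28−1)/(28+17−2) = 27/43 = 0.628.
Mean = 28/(28+17) = 28/45 = 0.622.
This is the posterior mode — the MAP estimate.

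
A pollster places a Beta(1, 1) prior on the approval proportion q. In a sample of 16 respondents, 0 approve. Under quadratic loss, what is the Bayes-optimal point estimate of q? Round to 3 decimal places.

0.056

Posterior: Beta(1+0, 1+16) = Beta(1, 17).
Since α = 1 ≤ 1 and β > 1, the Beta density is monotone decreasing on [0,1]; the mode is at 0.
Mean = 1/(1+17) = 0.056.
Quadratic loss ⇒ the optimal estimator is the posterior mean.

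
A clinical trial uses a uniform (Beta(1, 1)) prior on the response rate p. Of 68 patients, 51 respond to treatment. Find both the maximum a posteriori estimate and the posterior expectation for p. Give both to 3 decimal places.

Posterior: Beta(1+51, 1+17) = Beta(52, 18).
Mode = (52−1)/(52+18−2) = 51/68 = 0.750.
Mean = 52/(52+18) = 52/70 = 0.743.

p_MAP = 0.750, E[p|data] = 0.743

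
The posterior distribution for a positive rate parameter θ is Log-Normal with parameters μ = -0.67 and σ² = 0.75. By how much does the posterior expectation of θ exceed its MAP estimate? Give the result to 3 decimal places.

0.503

Mode = exp(μ − σ²) = exp(-1.42) = 0.242.
Mean = exp(μ + σ²/2) = exp(-0.295) = 0.745.
Difference = 0.745 − 0.242 = 0.503.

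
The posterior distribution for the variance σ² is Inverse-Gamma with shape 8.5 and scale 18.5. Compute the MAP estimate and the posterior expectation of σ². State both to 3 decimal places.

MAP = 1.947; posterior mean = 2.467

Mode = β/(α+1) = 18.5/9.5 = 1.947.
Mean = β/(α−1) = 18.5/7.5 = 2.467.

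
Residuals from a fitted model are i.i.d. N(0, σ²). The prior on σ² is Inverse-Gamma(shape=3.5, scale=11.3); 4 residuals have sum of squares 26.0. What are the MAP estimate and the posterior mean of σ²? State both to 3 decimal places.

Posterior: Inverse-Gamma(shape = 3.5+4/2 = 5.5, scale = 11.3+26.0/2 = 24.3).
Mode = β/(α+1) = 24.3/6.5 = 3.738.
Mean = β/(α−1) = 24.3/4.5 = 5.400.

MAP estimate = 3.738, posterior mean = 5.400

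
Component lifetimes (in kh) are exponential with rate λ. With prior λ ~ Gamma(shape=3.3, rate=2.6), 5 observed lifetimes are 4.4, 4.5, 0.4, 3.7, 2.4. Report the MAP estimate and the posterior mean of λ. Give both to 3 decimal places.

Σ times = 15.4. Posterior: Gamma(shape = 3.3+5 = 8.3, rate = 2.6+15.4 = 18.0).
Mode = (α−1)/β = 7.3/18.0 = 0.406.
Mean = α/β = 8.3/18.0 = 0.461.
Right-skewed posterior ⇒ mode < mean.

MAP estimate = 0.406, posterior mean = 0.461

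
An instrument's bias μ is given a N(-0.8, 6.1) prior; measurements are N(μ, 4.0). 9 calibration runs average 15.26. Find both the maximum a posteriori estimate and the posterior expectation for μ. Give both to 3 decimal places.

MAP: 14.169. Posterior mean: 14.169.

Posterior for μ is Normal. Precision-weighted mean: (1/6.1·-0.8 + 9/4.0·15.26) / (1/6.1 + 9/4.0) = 14.169.
A Normal posterior is symmetric, so mode = mean.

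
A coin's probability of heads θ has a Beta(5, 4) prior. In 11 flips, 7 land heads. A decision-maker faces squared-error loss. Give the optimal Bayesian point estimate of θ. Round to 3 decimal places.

Posterior: Beta(5+7, 4+4) = Beta(12, 8).
Mode = (12−1)/(12+8−2) = 11/18 = 0.611.
Mean = 12/(12+8) = 12/20 = 0.600.
Squared-error loss ⇒ the optimal estimator is the posterior mean.

0.600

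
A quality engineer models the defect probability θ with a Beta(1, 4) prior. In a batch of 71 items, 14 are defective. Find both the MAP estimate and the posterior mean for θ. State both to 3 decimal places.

θ_MAP = 0.189, E[θ|data] = 0.197

Posterior: Beta(1+14, 4+57) = Beta(15, 61).
Mode = (15−1)/(15+61−2) = 14/74 = 0.189.
Mean = 15/(15+61) = 15/76 = 0.197.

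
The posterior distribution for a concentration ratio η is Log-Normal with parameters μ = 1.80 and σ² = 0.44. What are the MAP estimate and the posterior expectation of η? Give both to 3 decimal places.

Mode = exp(μ − σ²) = exp(1.36) = 3.896.
Mean = exp(μ + σ²/2) = exp(2.020) = 7.538.

MAP: 3.896. Posterior mean: 7.538.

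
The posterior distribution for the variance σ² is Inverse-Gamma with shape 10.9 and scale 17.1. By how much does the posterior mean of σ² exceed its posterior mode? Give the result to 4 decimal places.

Mode = β/(α+1) = 17.1/11.9 = 1.4370.
Mean = β/(α−1) = 17.1/9.9 = 1.7273.
Difference = 1.7273 − 1.4370 = 0.2903.
The mean is pulled above the mode by the posterior's right skew.

0.2903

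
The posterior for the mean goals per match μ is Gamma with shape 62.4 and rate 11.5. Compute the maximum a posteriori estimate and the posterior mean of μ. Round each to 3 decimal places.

Mode = (α−1)/β = 61.4/11.5 = 5.339.
Mean = α/β = 62.4/11.5 = 5.426.
The mean is pulled above the mode by the posterior's right skew.

MAP = 5.339; posterior mean = 5.426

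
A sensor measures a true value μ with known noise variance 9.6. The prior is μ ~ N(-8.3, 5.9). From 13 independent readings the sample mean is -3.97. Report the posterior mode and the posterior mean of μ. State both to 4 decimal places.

μ_MAP = -4.4517, E[μ|data] = -4.4517

Posterior for μ is Normal. Precision-weighted mean: (1/5.9·-8.3 + 13/9.6·-3.97) / (1/5.9 + 13/9.6) = -4.4517.
A Normal posterior is symmetric, so mode = mean.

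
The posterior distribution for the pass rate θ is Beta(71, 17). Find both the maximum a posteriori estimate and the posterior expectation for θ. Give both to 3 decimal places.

maximum a posteriori estimate = 0.814, posterior expectation = 0.807

Mode = (71−1)/(71+17−2) = 70/86 = 0.814.
Mean = 71/(71+17) = 71/88 = 0.807.
Mode > mean: the posterior has a left tail.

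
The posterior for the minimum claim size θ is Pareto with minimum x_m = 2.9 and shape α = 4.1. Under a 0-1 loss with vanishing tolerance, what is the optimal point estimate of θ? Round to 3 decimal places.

2.900

The Pareto density is strictly decreasing on [x_m, ∞), so the mode is x_m = 2.900.
Mean = α·x_m/(α−1) = 4.1·2.9/3.1 = 3.835.
This is the posterior mode — the MAP estimate.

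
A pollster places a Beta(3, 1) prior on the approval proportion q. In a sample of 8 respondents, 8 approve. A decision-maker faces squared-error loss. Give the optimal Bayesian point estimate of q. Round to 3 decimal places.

Posterior: Beta(3+8, 1+0) = Beta(11, 1).
Since β = 1 ≤ 1 and α > 1, the Beta density is monotone increasing on [0,1]; the mode is at 1.
Mean = 11/(11+1) = 0.917.
Squared-error loss ⇒ the optimal estimator is the posterior mean.

0.917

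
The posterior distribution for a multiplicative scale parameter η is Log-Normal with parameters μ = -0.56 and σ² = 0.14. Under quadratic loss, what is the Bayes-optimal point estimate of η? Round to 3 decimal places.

Mode = exp(μ − σ²) = exp(-0.70) = 0.497.
Mean = exp(μ + σ²/2) = exp(-0.490) = 0.613.
Quadratic loss ⇒ the optimal estimator is the posterior mean.

0.613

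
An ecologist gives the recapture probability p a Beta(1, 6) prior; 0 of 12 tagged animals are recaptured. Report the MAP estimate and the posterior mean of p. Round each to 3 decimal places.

Posterior: Beta(1+0, 6+12) = Beta(1, 18).
Since α = 1 ≤ 1 and β > 1, the Beta density is monotone decreasing on [0,1]; the mode is at 0.
Mean = 1/(1+18) = 0.053.
The mean is pulled above the mode by the posterior's right skew.

MAP = 0.000, posterior mean = 0.053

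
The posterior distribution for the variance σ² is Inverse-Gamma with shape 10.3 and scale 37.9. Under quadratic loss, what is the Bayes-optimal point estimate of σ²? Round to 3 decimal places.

Mode = β/(α+1) = 37.9/11.3 = 3.354.
Mean = β/(α−1) = 37.9/9.3 = 4.075.
Quadratic loss ⇒ the optimal estimator is the posterior mean.

4.075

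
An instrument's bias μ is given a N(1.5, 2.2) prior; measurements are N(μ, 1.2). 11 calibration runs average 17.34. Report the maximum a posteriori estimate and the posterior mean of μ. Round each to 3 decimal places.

MAP = 16.592, posterior mean = 16.592

Posterior for μ is Normal. Precision-weighted mean: (1/2.2·1.5 + 11/1.2·17.34) / (1/2.2 + 11/1.2) = 16.592.
A Normal posterior is symmetric, so mode = mean.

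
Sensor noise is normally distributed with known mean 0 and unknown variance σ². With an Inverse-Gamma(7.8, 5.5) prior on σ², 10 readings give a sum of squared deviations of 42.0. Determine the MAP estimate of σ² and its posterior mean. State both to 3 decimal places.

σ²_MAP = 1.920, E[σ²|data] = 2.246

Posterior: Inverse-Gamma(shape = 7.8+10/2 = 12.8, scale = 5.5+42.0/2 = 26.5).
Mode = β/(α+1) = 26.5/13.8 = 1.920.
Mean = β/(α−1) = 26.5/11.8 = 2.246.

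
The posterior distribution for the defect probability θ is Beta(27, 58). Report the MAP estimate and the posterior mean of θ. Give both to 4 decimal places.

MAP: 0.3133. Posterior mean: 0.3176.

Mode = (27−1)/(27+58−2) = 26/83 = 0.3133.
Mean = 27/(27+58) = 27/85 = 0.3176.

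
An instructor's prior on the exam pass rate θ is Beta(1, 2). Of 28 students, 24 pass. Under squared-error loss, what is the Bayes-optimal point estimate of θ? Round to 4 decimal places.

0.8065

Posterior: Beta(1+24, 2+4) = Beta(25, 6).
Mode = (25−1)/(25+6−2) = 24/29 = 0.8276.
Mean = 25/(25+6) = 25/31 = 0.8065.
Squared-error loss ⇒ the optimal estimator is the posterior mean.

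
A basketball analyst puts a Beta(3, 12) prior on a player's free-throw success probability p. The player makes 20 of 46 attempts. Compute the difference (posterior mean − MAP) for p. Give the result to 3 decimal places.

0.004

Posterior: Beta(3+20, 12+26) = Beta(23, 38).
Mode = (23−1)/(23+38−2) = 22/59 = 0.373.
Mean = 23/(23+38) = 23/61 = 0.377.
Difference = 0.377 − 0.373 = 0.004.
The posterior is right-skewed, so the mean exceeds the mode.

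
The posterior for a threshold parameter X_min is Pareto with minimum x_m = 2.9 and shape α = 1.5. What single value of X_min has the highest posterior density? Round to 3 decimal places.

The Pareto density is strictly decreasing on [x_m, ∞), so the mode is x_m = 2.900.
Mean = α·x_m/(α−1) = 1.5·2.9/0.5 = 8.700.
This is the posterior mode — the MAP estimate.

2.900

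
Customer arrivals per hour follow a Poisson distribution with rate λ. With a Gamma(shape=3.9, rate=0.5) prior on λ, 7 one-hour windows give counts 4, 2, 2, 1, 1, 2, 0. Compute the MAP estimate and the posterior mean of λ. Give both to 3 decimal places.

Σ counts = 12. Posterior: Gamma(shape = 3.9+12 = 15.9, rate = 0.5+7 = 7.5).
Mode = (α−1)/β = 14.9/7.5 = 1.987.
Mean = α/β = 15.9/7.5 = 2.120.

MAP: 1.987. Posterior mean: 2.120.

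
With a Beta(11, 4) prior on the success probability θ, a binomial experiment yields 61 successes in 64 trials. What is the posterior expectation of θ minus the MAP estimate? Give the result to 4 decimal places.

-0.0107

Posterior: Beta(11+61, 4+3) = Beta(72, 7).
Mode = (72−1)/(72+7−2) = 71/77 = 0.9221.
Mean = 72/(72+7) = 72/79 = 0.9114.
Difference = 0.9114 − 0.9221 = -0.0107.
The posterior is left-skewed, so the mode exceeds the mean.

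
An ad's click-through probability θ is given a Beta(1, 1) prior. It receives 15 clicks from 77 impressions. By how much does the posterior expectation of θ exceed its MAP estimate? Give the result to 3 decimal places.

0.008

Posterior: Beta(1+15, 1+62) = Beta(16, 63).
Mode = (16−1)/(16+63−2) = 15/77 = 0.195.
With a flat prior the MAP equals the MLE, 15/77.
Mean = 16/(16+63) = 16/79 = 0.203.
Difference = 0.203 − 0.195 = 0.008.
Mean > mode: the posterior has a right tail.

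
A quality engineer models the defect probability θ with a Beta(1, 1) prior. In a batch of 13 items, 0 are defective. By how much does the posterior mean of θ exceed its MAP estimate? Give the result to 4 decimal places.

Posterior: Beta(1+0, 1+13) = Beta(1, 14).
Since α = 1 ≤ 1 and β > 1, the Beta density is monotone decreasing on [0,1]; the mode is at 0.
Mean = 1/(1+14) = 0.0667.
Difference = 0.0667 − 0.0000 = 0.0667.
Right-skewed posterior ⇒ mode < mean.

0.0667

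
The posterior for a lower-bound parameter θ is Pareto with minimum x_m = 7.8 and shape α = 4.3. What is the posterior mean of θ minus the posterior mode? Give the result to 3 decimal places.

2.364

The Pareto density is strictly decreasing on [x_m, ∞), so the mode is x_m = 7.800.
Mean = α·x_m/(α−1) = 4.3·7.8/3.3 = 10.164.
Difference = 10.164 − 7.800 = 2.364.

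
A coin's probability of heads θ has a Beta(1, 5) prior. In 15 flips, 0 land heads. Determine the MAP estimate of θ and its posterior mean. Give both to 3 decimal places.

MAP: 0.000. Posterior mean: 0.048.

Posterior: Beta(1+0, 5+15) = Beta(1, 20).
Since α = 1 ≤ 1 and β > 1, the Beta density is monotone decreasing on [0,1]; the mode is at 0.
Mean = 1/(1+20) = 0.048.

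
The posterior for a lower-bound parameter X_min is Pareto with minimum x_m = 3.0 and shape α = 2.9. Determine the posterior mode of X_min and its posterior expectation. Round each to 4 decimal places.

The Pareto density is strictly decreasing on [x_m, ∞), so the mode is x_m = 3.0000.
Mean = α·x_m/(α−1) = 2.9·3.0/1.9 = 4.5789.
Right-skewed posterior ⇒ mode < mean.

posterior mode = 3.0000, posterior expectation = 4.5789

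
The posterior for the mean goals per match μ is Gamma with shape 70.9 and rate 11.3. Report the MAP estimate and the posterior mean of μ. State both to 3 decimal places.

Mode = (α−1)/β = 69.9/11.3 = 6.186.
Mean = α/β = 70.9/11.3 = 6.274.

μ_MAP = 6.186, E[μ|data] = 6.274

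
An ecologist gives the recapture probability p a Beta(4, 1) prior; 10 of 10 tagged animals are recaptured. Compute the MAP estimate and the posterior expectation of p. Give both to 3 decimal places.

Posterior: Beta(4+10, 1+0) = Beta(14, 1).
Since β = 1 ≤ 1 and α > 1, the Beta density is monotone increasing on [0,1]; the mode is at 1.
Mean = 14/(14+1) = 0.933.

MAP estimate = 1.000, posterior expectation = 0.933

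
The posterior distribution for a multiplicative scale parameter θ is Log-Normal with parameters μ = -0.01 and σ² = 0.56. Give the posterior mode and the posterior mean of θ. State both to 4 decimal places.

Mode = exp(μ − σ²) = exp(-0.57) = 0.5655.
Mean = exp(μ + σ²/2) = exp(0.270) = 1.3100.
Right-skewed posterior ⇒ mode < mean.

θ_MAP = 0.5655, E[θ|data] = 1.3100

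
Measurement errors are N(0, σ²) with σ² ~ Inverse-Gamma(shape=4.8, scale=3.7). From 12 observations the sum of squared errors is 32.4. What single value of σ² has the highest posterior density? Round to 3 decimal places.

Posterior: Inverse-Gamma(shape = 4.8+12/2 = 10.8, scale = 3.7+32.4/2 = 19.9).
Mode = β/(α+1) = 19.9/11.8 = 1.686.
Mean = β/(α−1) = 19.9/9.8 = 2.031.
This is the posterior mode — the MAP estimate.

1.686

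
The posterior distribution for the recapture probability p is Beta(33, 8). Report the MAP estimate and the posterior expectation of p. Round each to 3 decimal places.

Mode = (33−1)/(33+8−2) = 32/39 = 0.821.
Mean = 33/(33+8) = 33/41 = 0.805.

MAP estimate = 0.821, posterior expectation = 0.805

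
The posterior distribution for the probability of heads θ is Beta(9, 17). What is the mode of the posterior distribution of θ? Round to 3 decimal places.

0.333

Mode = (9−1)/(9+17−2) = 8/24 = 0.333.
Mean = 9/(9+17) = 9/26 = 0.346.
This is the posterior mode — the MAP estimate.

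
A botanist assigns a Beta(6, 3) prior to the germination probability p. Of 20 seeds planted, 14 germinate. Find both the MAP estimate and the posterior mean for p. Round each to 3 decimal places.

MAP: 0.704. Posterior mean: 0.690.

Posterior: Beta(6+14, 3+6) = Beta(20, 9).
Mode = (20−1)/(20+9−2) = 19/27 = 0.704.
Mean = 20/(20+9) = 20/29 = 0.690.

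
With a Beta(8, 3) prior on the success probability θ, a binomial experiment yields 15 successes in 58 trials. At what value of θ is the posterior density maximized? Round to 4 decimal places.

0.3284

Posterior: Beta(8+15, 3+43) = Beta(23, 46).
Mode = (23−1)/(23+46−2) = 22/67 = 0.3284.
Mean = 23/(23+46) = 23/69 = 0.3333.
This is the posterior mode — the MAP estimate.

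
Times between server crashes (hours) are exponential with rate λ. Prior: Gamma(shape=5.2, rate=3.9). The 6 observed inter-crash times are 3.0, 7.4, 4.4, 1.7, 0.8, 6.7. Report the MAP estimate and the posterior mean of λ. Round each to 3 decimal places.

Σ times = 24.0. Posterior: Gamma(shape = 5.2+6 = 11.2, rate = 3.9+24.0 = 27.9).
Mode = (α−1)/β = 10.2/27.9 = 0.366.
Mean = α/β = 11.2/27.9 = 0.401.

MAP: 0.366. Posterior mean: 0.401.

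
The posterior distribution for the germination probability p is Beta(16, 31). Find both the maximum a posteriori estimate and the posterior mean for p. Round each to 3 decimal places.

maximum a posteriori estimate = 0.333, posterior mean = 0.340

Mode = (16−1)/(16+31−2) = 15/45 = 0.333.
Mean = 16/(16+31) = 16/47 = 0.340.
The mean is pulled above the mode by the posterior's right skew.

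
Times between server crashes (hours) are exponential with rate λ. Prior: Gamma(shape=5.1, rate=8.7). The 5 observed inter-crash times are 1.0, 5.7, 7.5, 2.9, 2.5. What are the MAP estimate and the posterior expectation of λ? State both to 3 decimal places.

Σ times = 19.6. Posterior: Gamma(shape = 5.1+5 = 10.1, rate = 8.7+19.6 = 28.3).
Mode = (α−1)/β = 9.1/28.3 = 0.322.
Mean = α/β = 10.1/28.3 = 0.357.
The mean is pulled above the mode by the posterior's right skew.

MAP estimate = 0.322, posterior expectation = 0.357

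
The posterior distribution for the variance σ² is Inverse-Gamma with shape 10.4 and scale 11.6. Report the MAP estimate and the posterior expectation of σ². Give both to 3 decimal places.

MAP estimate = 1.018, posterior expectation = 1.234

Mode = β/(α+1) = 11.6/11.4 = 1.018.
Mean = β/(α−1) = 11.6/9.4 = 1.234.
Mean > mode: the posterior has a right tail.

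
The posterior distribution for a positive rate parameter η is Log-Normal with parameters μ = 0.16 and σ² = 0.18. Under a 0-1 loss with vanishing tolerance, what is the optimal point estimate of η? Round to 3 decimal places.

0.980

Mode = exp(μ − σ²) = exp(-0.02) = 0.980.
Mean = exp(μ + σ²/2) = exp(0.250) = 1.284.
This is the posterior mode — the MAP estimate.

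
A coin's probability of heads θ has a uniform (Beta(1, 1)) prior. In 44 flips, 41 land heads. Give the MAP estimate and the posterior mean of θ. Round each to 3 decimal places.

Posterior: Beta(1+41, 1+3) = Beta(42, 4).
Mode = (42−1)/(42+4−2) = 41/44 = 0.932.
Mean = 42/(42+4) = 42/46 = 0.913.

θ_MAP = 0.932, E[θ|data] = 0.913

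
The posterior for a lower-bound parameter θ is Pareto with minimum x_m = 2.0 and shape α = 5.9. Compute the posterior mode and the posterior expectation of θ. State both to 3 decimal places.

The Pareto density is strictly decreasing on [x_m, ∞), so the mode is x_m = 2.000.
Mean = α·x_m/(α−1) = 5.9·2.0/4.9 = 2.408.
The mean is pulled above the mode by the posterior's right skew.

posterior mode = 2.000, posterior expectation = 2.408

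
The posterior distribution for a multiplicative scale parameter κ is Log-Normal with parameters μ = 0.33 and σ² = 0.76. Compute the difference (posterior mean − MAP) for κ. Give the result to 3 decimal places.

Mode = exp(μ − σ²) = exp(-0.43) = 0.651.
Mean = exp(μ + σ²/2) = exp(0.710) = 2.034.
Difference = 2.034 − 0.651 = 1.383.
Right-skewed posterior ⇒ mode < mean.

1.383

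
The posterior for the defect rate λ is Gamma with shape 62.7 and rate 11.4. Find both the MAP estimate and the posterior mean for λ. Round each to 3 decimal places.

λ_MAP = 5.412, E[λ|data] = 5.500

Mode = (α−1)/β = 61.7/11.4 = 5.412.
Mean = α/β = 62.7/11.4 = 5.500.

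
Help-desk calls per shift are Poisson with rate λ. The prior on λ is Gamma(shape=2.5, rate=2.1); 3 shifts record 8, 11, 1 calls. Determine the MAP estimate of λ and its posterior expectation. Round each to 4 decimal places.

MAP: 4.2157. Posterior mean: 4.4118.

Σ counts = 20. Posterior: Gamma(shape = 2.5+20 = 22.5, rate = 2.1+3 = 5.1).
Mode = (α−1)/β = 21.5/5.1 = 4.2157.
Mean = α/β = 22.5/5.1 = 4.4118.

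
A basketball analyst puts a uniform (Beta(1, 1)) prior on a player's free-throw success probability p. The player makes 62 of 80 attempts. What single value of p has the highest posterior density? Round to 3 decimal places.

Posterior: Beta(1+62, 1+18) = Beta(63, 19).
Mode = (63−1)/(63+19−2) = 62/80 = 0.775.
With a flat prior the MAP equals the MLE, 62/80.
Mean = 63/(63+19) = 63/82 = 0.768.
This is the posterior mode — the MAP estimate.

0.775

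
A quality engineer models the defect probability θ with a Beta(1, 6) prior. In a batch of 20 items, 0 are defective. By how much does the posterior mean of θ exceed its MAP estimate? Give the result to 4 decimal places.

0.0370

Posterior: Beta(1+0, 6+20) = Beta(1, 26).
Since α = 1 ≤ 1 and β > 1, the Beta density is monotone decreasing on [0,1]; the mode is at 0.
Mean = 1/(1+26) = 0.0370.
Difference = 0.0370 − 0.0000 = 0.0370.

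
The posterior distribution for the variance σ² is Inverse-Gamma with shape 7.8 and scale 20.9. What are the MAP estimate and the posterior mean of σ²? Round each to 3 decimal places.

Mode = β/(α+1) = 20.9/8.8 = 2.375.
Mean = β/(α−1) = 20.9/6.8 = 3.074.
The posterior is right-skewed, so the mean exceeds the mode.

MAP = 2.375, posterior mean = 3.074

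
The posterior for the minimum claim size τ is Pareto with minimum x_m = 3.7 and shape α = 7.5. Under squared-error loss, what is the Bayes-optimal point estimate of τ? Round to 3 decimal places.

4.269

The Pareto density is strictly decreasing on [x_m, ∞), so the mode is x_m = 3.700.
Mean = α·x_m/(α−1) = 7.5·3.7/6.5 = 4.269.
Squared-error loss ⇒ the optimal estimator is the posterior mean.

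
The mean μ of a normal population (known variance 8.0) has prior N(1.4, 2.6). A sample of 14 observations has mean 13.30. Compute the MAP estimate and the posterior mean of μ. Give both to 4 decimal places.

MAP: 11.1559. Posterior mean: 11.1559.

Posterior for μ is Normal. Precision-weighted mean: (1/2.6·1.4 + 14/8.0·13.30) / (1/2.6 + 14/8.0) = 11.1559.
A Normal posterior is symmetric, so mode = mean.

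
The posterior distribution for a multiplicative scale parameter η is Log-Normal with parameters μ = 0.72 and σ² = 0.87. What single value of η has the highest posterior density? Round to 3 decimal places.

0.861

Mode = exp(μ − σ²) = exp(-0.15) = 0.861.
Mean = exp(μ + σ²/2) = exp(1.155) = 3.174.
This is the posterior mode — the MAP estimate.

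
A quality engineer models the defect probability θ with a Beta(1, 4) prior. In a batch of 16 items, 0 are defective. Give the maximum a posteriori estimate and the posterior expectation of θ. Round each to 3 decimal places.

MAP: 0.000. Posterior mean: 0.048.

Posterior: Beta(1+0, 4+16) = Beta(1, 20).
Since α = 1 ≤ 1 and β > 1, the Beta density is monotone decreasing on [0,1]; the mode is at 0.
Mean = 1/(1+20) = 0.048.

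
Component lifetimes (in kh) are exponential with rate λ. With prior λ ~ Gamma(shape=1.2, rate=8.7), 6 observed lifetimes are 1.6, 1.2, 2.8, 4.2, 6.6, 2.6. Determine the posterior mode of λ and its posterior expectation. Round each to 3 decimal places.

Σ times = 19.0. Posterior: Gamma(shape = 1.2+6 = 7.2, rate = 8.7+19.0 = 27.7).
Mode = (α−1)/β = 6.2/27.7 = 0.224.
Mean = α/β = 7.2/27.7 = 0.260.

MAP = 0.224; posterior mean = 0.260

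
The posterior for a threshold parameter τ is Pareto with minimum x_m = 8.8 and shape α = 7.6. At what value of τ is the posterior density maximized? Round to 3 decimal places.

The Pareto density is strictly decreasing on [x_m, ∞), so the mode is x_m = 8.800.
Mean = α·x_m/(α−1) = 7.6·8.8/6.6 = 10.133.
This is the posterior mode — the MAP estimate.

8.800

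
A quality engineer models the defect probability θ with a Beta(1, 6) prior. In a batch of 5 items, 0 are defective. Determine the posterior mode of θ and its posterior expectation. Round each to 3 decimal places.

MAP = 0.000; posterior mean = 0.083

Posterior: Beta(1+0, 6+5) = Beta(1, 11).
Since α = 1 ≤ 1 and β > 1, the Beta density is monotone decreasing on [0,1]; the mode is at 0.
Mean = 1/(1+11) = 0.083.
Right-skewed posterior ⇒ mode < mean.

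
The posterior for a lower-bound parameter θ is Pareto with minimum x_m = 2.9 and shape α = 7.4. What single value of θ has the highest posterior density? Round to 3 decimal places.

2.900

The Pareto density is strictly decreasing on [x_m, ∞), so the mode is x_m = 2.900.
Mean = α·x_m/(α−1) = 7.4·2.9/6.4 = 3.353.
This is the posterior mode — the MAP estimate.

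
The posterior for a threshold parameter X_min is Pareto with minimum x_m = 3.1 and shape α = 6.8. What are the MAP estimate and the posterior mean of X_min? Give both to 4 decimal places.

The Pareto density is strictly decreasing on [x_m, ∞), so the mode is x_m = 3.1000.
Mean = α·x_m/(α−1) = 6.8·3.1/5.8 = 3.6345.
Right-skewed posterior ⇒ mode < mean.

X_min_MAP = 3.1000, E[X_min|data] = 3.6345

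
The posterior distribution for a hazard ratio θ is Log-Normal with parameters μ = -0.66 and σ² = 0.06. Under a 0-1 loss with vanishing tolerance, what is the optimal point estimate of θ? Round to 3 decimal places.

0.487

Mode = exp(μ − σ²) = exp(-0.72) = 0.487.
Mean = exp(μ + σ²/2) = exp(-0.630) = 0.533.
This is the posterior mode — the MAP estimate.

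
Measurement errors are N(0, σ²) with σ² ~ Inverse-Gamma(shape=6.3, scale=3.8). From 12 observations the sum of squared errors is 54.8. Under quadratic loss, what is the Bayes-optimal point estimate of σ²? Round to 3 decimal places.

2.761

Posterior: Inverse-Gamma(shape = 6.3+12/2 = 12.3, scale = 3.8+54.8/2 = 31.2).
Mode = β/(α+1) = 31.2/13.3 = 2.346.
Mean = β/(α−1) = 31.2/11.3 = 2.761.
Quadratic loss ⇒ the optimal estimator is the posterior mean.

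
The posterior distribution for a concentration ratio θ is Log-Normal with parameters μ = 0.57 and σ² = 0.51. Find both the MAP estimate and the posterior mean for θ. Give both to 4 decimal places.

MAP = 1.0618; posterior mean = 2.2819

Mode = exp(μ − σ²) = exp(0.06) = 1.0618.
Mean = exp(μ + σ²/2) = exp(0.825) = 2.2819.
The posterior is right-skewed, so the mean exceeds the mode.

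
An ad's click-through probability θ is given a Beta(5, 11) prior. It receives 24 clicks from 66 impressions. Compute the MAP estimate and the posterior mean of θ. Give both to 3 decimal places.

Posterior: Beta(5+24, 11+42) = Beta(29, 53).
Mode = (29−1)/(29+53−2) = 28/80 = 0.350.
Mean = 29/(29+53) = 29/82 = 0.354.

MAP: 0.350. Posterior mean: 0.354.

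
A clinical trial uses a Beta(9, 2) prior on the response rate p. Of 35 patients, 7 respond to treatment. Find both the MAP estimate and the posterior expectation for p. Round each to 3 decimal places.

MAP = 0.341; posterior mean = 0.348

Posterior: Beta(9+7, 2+28) = Beta(16, 30).
Mode = (16−1)/(16+30−2) = 15/44 = 0.341.
Mean = 16/(16+30) = 16/46 = 0.348.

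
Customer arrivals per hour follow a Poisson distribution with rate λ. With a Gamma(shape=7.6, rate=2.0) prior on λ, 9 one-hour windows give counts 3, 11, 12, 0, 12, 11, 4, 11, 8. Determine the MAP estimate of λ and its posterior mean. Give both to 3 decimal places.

Σ counts = 72. Posterior: Gamma(shape = 7.6+72 = 79.6, rate = 2.0+9 = 11.0).
Mode = (α−1)/β = 78.6/11.0 = 7.145.
Mean = α/β = 79.6/11.0 = 7.236.
Right-skewed posterior ⇒ mode < mean.

MAP estimate = 7.145, posterior mean = 7.236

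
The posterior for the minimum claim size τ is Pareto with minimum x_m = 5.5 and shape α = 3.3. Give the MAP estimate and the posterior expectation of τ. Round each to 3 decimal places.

The Pareto density is strictly decreasing on [x_m, ∞), so the mode is x_m = 5.500.
Mean = α·x_m/(α−1) = 3.3·5.5/2.3 = 7.891.

τ_MAP = 5.500, E[τ|data] = 7.891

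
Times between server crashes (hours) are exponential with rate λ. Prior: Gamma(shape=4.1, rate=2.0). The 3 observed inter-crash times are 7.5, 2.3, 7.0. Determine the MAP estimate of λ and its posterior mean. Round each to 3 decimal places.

MAP = 0.324; posterior mean = 0.378

Σ times = 16.8. Posterior: Gamma(shape = 4.1+3 = 7.1, rate = 2.0+16.8 = 18.8).
Mode = (α−1)/β = 6.1/18.8 = 0.324.
Mean = α/β = 7.1/18.8 = 0.378.
Mean > mode: the posterior has a right tail.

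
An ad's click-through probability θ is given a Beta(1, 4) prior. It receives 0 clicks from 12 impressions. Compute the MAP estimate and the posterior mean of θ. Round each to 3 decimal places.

MAP estimate = 0.000, posterior mean = 0.059

Posterior: Beta(1+0, 4+12) = Beta(1, 16).
Since α = 1 ≤ 1 and β > 1, the Beta density is monotone decreasing on [0,1]; the mode is at 0.
Mean = 1/(1+16) = 0.059.
Right-skewed posterior ⇒ mode < mean.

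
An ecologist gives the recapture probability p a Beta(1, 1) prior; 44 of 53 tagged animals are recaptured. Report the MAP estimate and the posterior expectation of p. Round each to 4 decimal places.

MAP estimate = 0.8302, posterior expectation = 0.8182

Posterior: Beta(1+44, 1+9) = Beta(45, 10).
Mode = (45−1)/(45+10−2) = 44/53 = 0.8302.
Mean = 45/(45+10) = 45/55 = 0.8182.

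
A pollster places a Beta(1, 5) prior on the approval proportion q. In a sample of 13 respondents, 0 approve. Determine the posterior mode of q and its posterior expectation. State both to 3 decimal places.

q_MAP = 0.000, E[q|data] = 0.053

Posterior: Beta(1+0, 5+13) = Beta(1, 18).
Since α = 1 ≤ 1 and β > 1, the Beta density is monotone decreasing on [0,1]; the mode is at 0.
Mean = 1/(1+18) = 0.053.
The posterior is right-skewed, so the mean exceeds the mode.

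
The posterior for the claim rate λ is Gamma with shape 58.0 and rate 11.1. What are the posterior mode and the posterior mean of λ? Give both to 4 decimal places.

λ_MAP = 5.1351, E[λ|data] = 5.2252

Mode = (α−1)/β = 57.0/11.1 = 5.1351.
Mean = α/β = 58.0/11.1 = 5.2252.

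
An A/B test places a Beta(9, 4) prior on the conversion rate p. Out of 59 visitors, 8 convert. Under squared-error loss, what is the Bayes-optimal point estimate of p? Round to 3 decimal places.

Posterior: Beta(9+8, 4+51) = Beta(17, 55).
Mode = (17−1)/(17+55−2) = 16/70 = 0.229.
Mean = 17/(17+55) = 17/72 = 0.236.
Squared-error loss ⇒ the optimal estimator is the posterior mean.

0.236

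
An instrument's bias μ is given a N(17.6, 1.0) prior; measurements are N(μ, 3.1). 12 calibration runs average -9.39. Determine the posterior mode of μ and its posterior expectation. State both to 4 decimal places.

MAP: -3.8490. Posterior mean: -3.8490.

Posterior for μ is Normal. Precision-weighted mean: (1/1.0·17.6 + 12/3.1·-9.39) / (1/1.0 + 12/3.1) = -3.8490.
A Normal posterior is symmetric, so mode = mean.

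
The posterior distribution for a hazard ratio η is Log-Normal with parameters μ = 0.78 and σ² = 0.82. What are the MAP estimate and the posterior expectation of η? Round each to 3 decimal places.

Mode = exp(μ − σ²) = exp(-0.04) = 0.961.
Mean = exp(μ + σ²/2) = exp(1.190) = 3.287.

MAP estimate = 0.961, posterior expectation = 3.287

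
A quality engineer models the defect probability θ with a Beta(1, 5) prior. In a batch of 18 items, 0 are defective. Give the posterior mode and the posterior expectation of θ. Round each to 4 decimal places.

Posterior: Beta(1+0, 5+18) = Beta(1, 23).
Since α = 1 ≤ 1 and β > 1, the Beta density is monotone decreasing on [0,1]; the mode is at 0.
Mean = 1/(1+23) = 0.0417.

MAP = 0.0000; posterior mean = 0.0417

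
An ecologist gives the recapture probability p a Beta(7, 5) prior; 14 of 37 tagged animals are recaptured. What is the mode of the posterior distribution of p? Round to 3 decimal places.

Posterior: Beta(7+14, 5+23) = Beta(21, 28).
Mode = (21−1)/(21+28−2) = 20/47 = 0.426.
Mean = 21/(21+28) = 21/49 = 0.429.
This is the posterior mode — the MAP estimate.

0.426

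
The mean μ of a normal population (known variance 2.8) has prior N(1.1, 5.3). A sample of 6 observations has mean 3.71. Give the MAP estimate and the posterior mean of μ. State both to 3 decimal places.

Posterior for μ is Normal. Precision-weighted mean: (1/5.3·1.1 + 6/2.8·3.71) / (1/5.3 + 6/2.8) = 3.499.
A Normal posterior is symmetric, so mode = mean.

MAP estimate = 3.499, posterior mean = 3.499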